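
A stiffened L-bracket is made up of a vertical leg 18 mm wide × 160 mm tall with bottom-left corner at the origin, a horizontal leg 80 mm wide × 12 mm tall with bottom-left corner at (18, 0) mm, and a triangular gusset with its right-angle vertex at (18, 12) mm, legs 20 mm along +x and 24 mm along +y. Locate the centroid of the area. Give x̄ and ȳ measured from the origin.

x̄ = 21.45 mm, ȳ = 59.06 mm

vertical leg: A = 18 × 160 = 2880.00, centroid at (9.00, 80.00).
horizontal leg: A = 80 × 12 = 960.00, centroid at (58.00, 6.00).
gusset: A = ½·20·24 = 240.00, centroid at (24.67, 20.00).
ΣA = 4080.00 mm²
ΣAx̄ = (2880.00)(9.00) + (960.00)(58.00) + (240.00)(24.67) = 87520.00 mm³
ΣAȳ = (2880.00)(80.00) + (960.00)(6.00) + (240.00)(20.00) = 240960.00 mm³
x̄ = 87520.00 / 4080.00 = 21.45 mm
ȳ = 240960.00 / 4080.00 = 59.06 mm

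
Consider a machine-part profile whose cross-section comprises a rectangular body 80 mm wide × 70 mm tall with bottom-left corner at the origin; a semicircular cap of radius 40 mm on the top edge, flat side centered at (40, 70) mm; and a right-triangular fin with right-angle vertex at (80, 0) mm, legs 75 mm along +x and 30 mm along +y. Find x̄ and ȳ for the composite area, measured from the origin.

rectangular body: A = 80 × 70 = 5600.00, centroid at (40.00, 35.00).
semicircular top: A = ½π·40² = 2513.27, centroid at (40.00, 86.98).
triangular fin: A = ½·75·30 = 1125.00, centroid at (105.00, 10.00).
ΣA = 9238.27 mm²
ΣAx̄ = (5600.00)(40.00) + (2513.27)(40.00) + (1125.00)(105.00) = 442655.96 mm³
ΣAȳ = (5600.00)(35.00) + (2513.27)(86.98) + (1125.00)(10.00) = 425845.86 mm³
x̄ = 442655.96 / 9238.27 = 47.92 mm
ȳ = 425845.86 / 9238.27 = 46.10 mm

x̄ = 47.92 mm, ȳ = 46.10 mm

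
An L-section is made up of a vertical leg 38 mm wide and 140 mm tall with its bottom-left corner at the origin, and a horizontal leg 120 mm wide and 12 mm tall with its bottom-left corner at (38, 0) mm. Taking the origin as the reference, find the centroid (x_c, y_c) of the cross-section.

Part | A | x̄ᵢ | ȳᵢ | A·x̄ᵢ | A·ȳᵢ
vertical leg | 5320.00 | 19.00 | 70.00 | 101080.00 | 372400.00
horizontal leg | 1440.00 | 98.00 | 6.00 | 141120.00 | 8640.00
Σ | 6760.00 |  |  | 242200.00 | 381040.00
x_c = 242200.00 / 6760.00 = 35.83 mm
y_c = 381040.00 / 6760.00 = 56.37 mm

x_c = 35.83 mm, y_c = 56.37 mm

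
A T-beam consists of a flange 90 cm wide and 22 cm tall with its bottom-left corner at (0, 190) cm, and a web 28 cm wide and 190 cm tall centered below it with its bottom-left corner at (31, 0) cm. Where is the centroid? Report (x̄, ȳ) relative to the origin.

web: A = 28 × 190 = 5320.00, centroid at (45.00, 95.00).
flange: A = 90 × 22 = 1980.00, centroid at (45.00, 201.00).
ΣA = 7300.00 cm², ΣAx̄ = 328500.00 cm³, ΣAȳ = 903380.00 cm³.
x̄ = 328500.00/7300.00 = 45.00 cm; ȳ = 903380.00/7300.00 = 123.75 cm.

x̄ = 45.00 cm, ȳ = 123.75 cm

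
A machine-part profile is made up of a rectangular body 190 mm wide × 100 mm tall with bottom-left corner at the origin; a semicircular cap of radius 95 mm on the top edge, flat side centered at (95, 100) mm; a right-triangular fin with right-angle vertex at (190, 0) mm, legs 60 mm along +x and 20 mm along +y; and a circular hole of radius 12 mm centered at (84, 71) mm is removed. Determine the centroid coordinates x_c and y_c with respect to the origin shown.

Part | A | x̄ᵢ | ȳᵢ | A·x̄ᵢ | A·ȳᵢ
rectangular body | 19000.00 | 95.00 | 50.00 | 1805000.00 | 950000.00
semicircular top | 14176.44 | 95.00 | 140.32 | 1346761.50 | 1989227.02
triangular fin | 600.00 | 210.00 | 6.67 | 126000.00 | 4000.00
hole | -452.39 | 84.00 | 71.00 | -38000.70 | -32119.64
Σ | 33324.05 |  |  | 3239760.80 | 2911107.37
x_c = 3239760.80 / 33324.05 = 97.22 mm
y_c = 2911107.37 / 33324.05 = 87.36 mm

x_c = 97.22 mm, y_c = 87.36 mm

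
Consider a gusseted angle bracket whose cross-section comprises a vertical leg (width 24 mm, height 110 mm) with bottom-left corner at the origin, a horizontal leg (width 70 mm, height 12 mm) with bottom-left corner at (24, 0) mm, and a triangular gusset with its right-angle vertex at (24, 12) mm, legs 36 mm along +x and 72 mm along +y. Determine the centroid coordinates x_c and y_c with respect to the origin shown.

x_c = 26.78 mm, y_c = 41.23 mm

vertical leg: A = 24 × 110 = 2640.00, centroid at (12.00, 55.00).
horizontal leg: A = 70 × 12 = 840.00, centroid at (59.00, 6.00).
gusset: A = ½·36·72 = 1296.00, centroid at (36.00, 36.00).
ΣA = 4776.00 mm², ΣAx_c = 127896.00 mm³, ΣAy_c = 196896.00 mm³.
x_c = 127896.00/4776.00 = 26.78 mm; y_c = 196896.00/4776.00 = 41.23 mm.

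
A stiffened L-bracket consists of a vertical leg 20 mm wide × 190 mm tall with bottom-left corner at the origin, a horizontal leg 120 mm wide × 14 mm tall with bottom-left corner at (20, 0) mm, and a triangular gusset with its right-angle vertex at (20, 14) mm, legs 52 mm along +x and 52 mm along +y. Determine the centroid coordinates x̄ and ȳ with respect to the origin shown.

x̄ = 32.62 mm, ȳ = 60.76 mm

vertical leg: A = 20 × 190 = 3800.00, centroid at (10.00, 95.00).
horizontal leg: A = 120 × 14 = 1680.00, centroid at (80.00, 7.00).
gusset: A = ½·52·52 = 1352.00, centroid at (37.33, 31.33).
ΣA = 6832.00 mm², ΣAx̄ = 222874.67 mm³, ΣAȳ = 415122.67 mm³.
x̄ = 222874.67/6832.00 = 32.62 mm; ȳ = 415122.67/6832.00 = 60.76 mm.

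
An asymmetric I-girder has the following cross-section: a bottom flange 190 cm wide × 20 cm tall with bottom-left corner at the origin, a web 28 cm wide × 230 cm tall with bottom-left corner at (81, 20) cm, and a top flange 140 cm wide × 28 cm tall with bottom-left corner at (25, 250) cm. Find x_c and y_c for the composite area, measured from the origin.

bottom flange: A = 190 × 20 = 3800.00, centroid at (95.00, 10.00).
web: A = 28 × 230 = 6440.00, centroid at (95.00, 135.00).
top flange: A = 140 × 28 = 3920.00, centroid at (95.00, 264.00).
ΣA = 14160.00 cm², ΣAx_c = 1345200.00 cm³, ΣAy_c = 1942280.00 cm³.
x_c = 1345200.00/14160.00 = 95.00 cm; y_c = 1942280.00/14160.00 = 137.17 cm.

x_c = 95.00 cm, y_c = 137.17 cm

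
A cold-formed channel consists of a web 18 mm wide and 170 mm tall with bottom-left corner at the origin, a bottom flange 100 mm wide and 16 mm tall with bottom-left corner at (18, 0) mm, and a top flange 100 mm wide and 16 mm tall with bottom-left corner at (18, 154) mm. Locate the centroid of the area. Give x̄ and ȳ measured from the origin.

x̄ = 39.16 mm, ȳ = 85.00 mm

web: A = 18 × 170 = 3060.00, centroid at (9.00, 85.00).
bottom flange: A = 100 × 16 = 1600.00, centroid at (68.00, 8.00).
top flange: A = 100 × 16 = 1600.00, centroid at (68.00, 162.00).
ΣA = 6260.00 mm², ΣAx̄ = 245140.00 mm³, ΣAȳ = 532100.00 mm³.
x̄ = 245140.00/6260.00 = 39.16 mm; ȳ = 532100.00/6260.00 = 85.00 mm.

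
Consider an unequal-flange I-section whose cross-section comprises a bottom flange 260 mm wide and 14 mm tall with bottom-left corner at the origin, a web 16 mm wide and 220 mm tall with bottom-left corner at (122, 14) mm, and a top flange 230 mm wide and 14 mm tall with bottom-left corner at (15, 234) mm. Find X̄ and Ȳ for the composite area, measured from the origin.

bottom flange: A = 260 × 14 = 3640.00, centroid at (130.00, 7.00).
web: A = 16 × 220 = 3520.00, centroid at (130.00, 124.00).
top flange: A = 230 × 14 = 3220.00, centroid at (130.00, 241.00).
ΣA = 10380.00 mm², ΣAX̄ = 1349400.00 mm³, ΣAȲ = 1237980.00 mm³.
X̄ = 1349400.00/10380.00 = 130.00 mm; Ȳ = 1237980.00/10380.00 = 119.27 mm.

X̄ = 130.00 mm, Ȳ = 119.27 mm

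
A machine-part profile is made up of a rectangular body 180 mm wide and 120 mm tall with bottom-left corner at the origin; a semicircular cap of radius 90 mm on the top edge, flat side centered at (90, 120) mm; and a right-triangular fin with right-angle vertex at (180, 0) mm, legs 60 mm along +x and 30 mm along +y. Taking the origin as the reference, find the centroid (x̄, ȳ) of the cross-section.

rectangular body: A = 180 × 120 = 21600.00, centroid at (90.00, 60.00).
semicircular top: A = ½π·90² = 12723.45, centroid at (90.00, 158.20).
triangular fin: A = ½·60·30 = 900.00, centroid at (200.00, 10.00).
ΣA = 35223.45 mm²
ΣAx̄ = (21600.00)(90.00) + (12723.45)(90.00) + (900.00)(200.00) = 3269110.52 mm³
ΣAȳ = (21600.00)(60.00) + (12723.45)(158.20) + (900.00)(10.00) = 3317814.03 mm³
x̄ = 3269110.52 / 35223.45 = 92.81 mm
ȳ = 3317814.03 / 35223.45 = 94.19 mm

x̄ = 92.81 mm, ȳ = 94.19 mm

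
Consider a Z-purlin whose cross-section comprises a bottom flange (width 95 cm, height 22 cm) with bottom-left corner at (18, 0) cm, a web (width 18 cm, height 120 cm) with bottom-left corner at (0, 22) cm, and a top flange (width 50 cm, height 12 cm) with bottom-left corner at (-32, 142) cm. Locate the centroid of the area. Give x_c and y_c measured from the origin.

bottom flange: A = 95 × 22 = 2090.00, centroid at (65.50, 11.00).
web: A = 18 × 120 = 2160.00, centroid at (9.00, 82.00).
top flange: A = 50 × 12 = 600.00, centroid at (-7.00, 148.00).
ΣA = 4850.00 cm²
ΣAx_c = (2090.00)(65.50) + (2160.00)(9.00) + (600.00)(-7.00) = 152135.00 cm³
ΣAy_c = (2090.00)(11.00) + (2160.00)(82.00) + (600.00)(148.00) = 288910.00 cm³
x_c = 152135.00 / 4850.00 = 31.37 cm
y_c = 288910.00 / 4850.00 = 59.57 cm

x_c = 31.37 cm, y_c = 59.57 cm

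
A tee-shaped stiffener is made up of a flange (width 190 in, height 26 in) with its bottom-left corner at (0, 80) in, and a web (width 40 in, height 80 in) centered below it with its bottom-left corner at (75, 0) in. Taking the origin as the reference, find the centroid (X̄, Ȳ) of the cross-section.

X̄ = 95.00 in, Ȳ = 72.16 in

web: A = 40 × 80 = 3200.00, centroid at (95.00, 40.00).
flange: A = 190 × 26 = 4940.00, centroid at (95.00, 93.00).
ΣA = 8140.00 in²
ΣAX̄ = (3200.00)(95.00) + (4940.00)(95.00) = 773300.00 in³
ΣAȲ = (3200.00)(40.00) + (4940.00)(93.00) = 587420.00 in³
X̄ = 773300.00 / 8140.00 = 95.00 in
Ȳ = 587420.00 / 8140.00 = 72.16 in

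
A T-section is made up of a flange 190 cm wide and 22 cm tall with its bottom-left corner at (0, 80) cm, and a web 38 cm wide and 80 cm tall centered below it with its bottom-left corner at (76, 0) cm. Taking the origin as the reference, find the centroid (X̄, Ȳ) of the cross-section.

X̄ = 95.00 cm, Ȳ = 69.53 cm

Part | A | x̄ᵢ | ȳᵢ | A·x̄ᵢ | A·ȳᵢ
web | 3040.00 | 95.00 | 40.00 | 288800.00 | 121600.00
flange | 4180.00 | 95.00 | 91.00 | 397100.00 | 380380.00
Σ | 7220.00 |  |  | 685900.00 | 501980.00
X̄ = 685900.00 / 7220.00 = 95.00 cm
Ȳ = 501980.00 / 7220.00 = 69.53 cm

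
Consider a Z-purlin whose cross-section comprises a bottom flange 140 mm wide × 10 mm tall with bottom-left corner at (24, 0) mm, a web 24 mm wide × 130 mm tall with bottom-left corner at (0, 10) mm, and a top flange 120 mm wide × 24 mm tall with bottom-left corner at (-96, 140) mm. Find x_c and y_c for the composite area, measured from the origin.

x_c = 8.83 mm, y_c = 91.72 mm

Part | A | x̄ᵢ | ȳᵢ | A·x̄ᵢ | A·ȳᵢ
bottom flange | 1400.00 | 94.00 | 5.00 | 131600.00 | 7000.00
web | 3120.00 | 12.00 | 75.00 | 37440.00 | 234000.00
top flange | 2880.00 | -36.00 | 152.00 | -103680.00 | 437760.00
Σ | 7400.00 |  |  | 65360.00 | 678760.00
x_c = 65360.00 / 7400.00 = 8.83 mm
y_c = 678760.00 / 7400.00 = 91.72 mm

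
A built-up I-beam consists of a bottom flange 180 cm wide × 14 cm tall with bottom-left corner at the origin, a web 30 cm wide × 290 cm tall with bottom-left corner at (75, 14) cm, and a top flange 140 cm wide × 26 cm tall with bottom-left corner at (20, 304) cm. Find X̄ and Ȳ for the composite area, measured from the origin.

X̄ = 90.00 cm, Ȳ = 171.93 cm

bottom flange: A = 180 × 14 = 2520.00, centroid at (90.00, 7.00).
web: A = 30 × 290 = 8700.00, centroid at (90.00, 159.00).
top flange: A = 140 × 26 = 3640.00, centroid at (90.00, 317.00).
ΣA = 14860.00 cm², ΣAX̄ = 1337400.00 cm³, ΣAȲ = 2554820.00 cm³.
X̄ = 1337400.00/14860.00 = 90.00 cm; Ȳ = 2554820.00/14860.00 = 171.93 cm.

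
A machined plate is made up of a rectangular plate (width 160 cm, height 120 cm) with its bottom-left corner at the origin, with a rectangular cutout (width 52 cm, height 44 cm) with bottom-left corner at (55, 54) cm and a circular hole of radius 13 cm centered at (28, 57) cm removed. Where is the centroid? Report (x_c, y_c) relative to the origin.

x_c = 81.55 cm, y_c = 57.86 cm

plate: A = 160 × 120 = 19200.00, centroid at (80.00, 60.00).
hole 1: A = −(52 × 44) = -2288.00, centroid at (81.00, 76.00).
hole 2: A = −π·13² = -530.93, centroid at (28.00, 57.00).
ΣA = 16381.07 cm², ΣAx_c = 1335805.98 cm³, ΣAy_c = 947849.04 cm³.
x_c = 1335805.98/16381.07 = 81.55 cm; y_c = 947849.04/16381.07 = 57.86 cm.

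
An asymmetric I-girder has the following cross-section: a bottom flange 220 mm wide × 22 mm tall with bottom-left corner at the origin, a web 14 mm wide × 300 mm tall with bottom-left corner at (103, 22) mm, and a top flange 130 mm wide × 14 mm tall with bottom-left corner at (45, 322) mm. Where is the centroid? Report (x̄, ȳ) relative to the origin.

x̄ = 110.00 mm, ȳ = 126.56 mm

bottom flange: A = 220 × 22 = 4840.00, centroid at (110.00, 11.00).
web: A = 14 × 300 = 4200.00, centroid at (110.00, 172.00).
top flange: A = 130 × 14 = 1820.00, centroid at (110.00, 329.00).
ΣA = 10860.00 mm², ΣAx̄ = 1194600.00 mm³, ΣAȳ = 1374420.00 mm³.
x̄ = 1194600.00/10860.00 = 110.00 mm; ȳ = 1374420.00/10860.00 = 126.56 mm.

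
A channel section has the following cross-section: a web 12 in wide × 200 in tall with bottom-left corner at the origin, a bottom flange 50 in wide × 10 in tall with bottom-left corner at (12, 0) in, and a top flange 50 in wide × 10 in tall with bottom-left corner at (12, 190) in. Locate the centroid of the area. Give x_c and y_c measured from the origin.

x_c = 15.12 in, y_c = 100.00 in

web: A = 12 × 200 = 2400.00, centroid at (6.00, 100.00).
bottom flange: A = 50 × 10 = 500.00, centroid at (37.00, 5.00).
top flange: A = 50 × 10 = 500.00, centroid at (37.00, 195.00).
ΣA = 3400.00 in², ΣAx_c = 51400.00 in³, ΣAy_c = 340000.00 in³.
x_c = 51400.00/3400.00 = 15.12 in; y_c = 340000.00/3400.00 = 100.00 in.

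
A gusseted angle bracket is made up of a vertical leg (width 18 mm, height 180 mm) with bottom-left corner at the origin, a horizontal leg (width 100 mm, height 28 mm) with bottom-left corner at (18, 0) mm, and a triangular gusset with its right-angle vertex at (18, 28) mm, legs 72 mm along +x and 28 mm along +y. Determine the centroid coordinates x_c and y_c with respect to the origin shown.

vertical leg: A = 18 × 180 = 3240.00, centroid at (9.00, 90.00).
horizontal leg: A = 100 × 28 = 2800.00, centroid at (68.00, 14.00).
gusset: A = ½·72·28 = 1008.00, centroid at (42.00, 37.33).
ΣA = 7048.00 mm², ΣAx_c = 261896.00 mm³, ΣAy_c = 368432.00 mm³.
x_c = 261896.00/7048.00 = 37.16 mm; y_c = 368432.00/7048.00 = 52.27 mm.

x_c = 37.16 mm, y_c = 52.27 mm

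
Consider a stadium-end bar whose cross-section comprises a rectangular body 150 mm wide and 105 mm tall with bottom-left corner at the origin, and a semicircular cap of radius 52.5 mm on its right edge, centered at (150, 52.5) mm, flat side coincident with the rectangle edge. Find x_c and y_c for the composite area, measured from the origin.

x_c = 95.98 mm, y_c = 52.50 mm

rectangular body: A = 150 × 105 = 15750.00, centroid at (75.00, 52.50).
semicircular end: A = ½π·52.5² = 4329.51, centroid at (172.28, 52.50).
ΣA = 20079.51 mm²
ΣAx_c = (15750.00)(75.00) + (4329.51)(172.28) = 1927144.86 mm³
ΣAy_c = (15750.00)(52.50) + (4329.51)(52.50) = 1054174.14 mm³
x_c = 1927144.86 / 20079.51 = 95.98 mm
y_c = 1054174.14 / 20079.51 = 52.50 mm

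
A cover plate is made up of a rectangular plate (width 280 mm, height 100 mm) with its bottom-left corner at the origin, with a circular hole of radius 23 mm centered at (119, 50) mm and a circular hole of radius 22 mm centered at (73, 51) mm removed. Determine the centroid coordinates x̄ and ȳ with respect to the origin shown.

plate: A = 280 × 100 = 28000.00, centroid at (140.00, 50.00).
hole 1: A = −π·23² = -1661.90, centroid at (119.00, 50.00).
hole 2: A = −π·22² = -1520.53, centroid at (73.00, 51.00).
ΣA = 24817.57 mm²
ΣAx̄ = (28000.00)(140.00) + (-1661.90)(119.00) + (-1520.53)(73.00) = 3611234.85 mm³
ΣAȳ = (28000.00)(50.00) + (-1661.90)(50.00) + (-1520.53)(51.00) = 1239357.80 mm³
x̄ = 3611234.85 / 24817.57 = 145.51 mm
ȳ = 1239357.80 / 24817.57 = 49.94 mm

x̄ = 145.51 mm, ȳ = 49.94 mm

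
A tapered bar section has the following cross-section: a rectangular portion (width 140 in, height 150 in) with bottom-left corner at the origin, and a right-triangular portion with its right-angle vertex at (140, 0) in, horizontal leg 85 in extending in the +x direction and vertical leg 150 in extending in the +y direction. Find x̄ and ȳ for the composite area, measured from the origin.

rectangular portion: A = 140 × 150 = 21000.00, centroid at (70.00, 75.00).
triangular portion: A = ½·85·150 = 6375.00, centroid at (168.33, 50.00).
ΣA = 27375.00 in², ΣAx̄ = 2543125.00 in³, ΣAȳ = 1893750.00 in³.
x̄ = 2543125.00/27375.00 = 92.90 in; ȳ = 1893750.00/27375.00 = 69.18 in.

x̄ = 92.90 in, ȳ = 69.18 in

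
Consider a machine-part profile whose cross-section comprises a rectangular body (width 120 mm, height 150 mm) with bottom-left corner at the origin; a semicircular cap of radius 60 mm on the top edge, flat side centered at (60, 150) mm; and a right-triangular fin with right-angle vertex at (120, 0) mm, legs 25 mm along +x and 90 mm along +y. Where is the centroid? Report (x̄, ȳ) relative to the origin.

x̄ = 63.10 mm, ȳ = 95.88 mm

rectangular body: A = 120 × 150 = 18000.00, centroid at (60.00, 75.00).
semicircular top: A = ½π·60² = 5654.87, centroid at (60.00, 175.46).
triangular fin: A = ½·25·90 = 1125.00, centroid at (128.33, 30.00).
ΣA = 24779.87 mm²
ΣAx̄ = (18000.00)(60.00) + (5654.87)(60.00) + (1125.00)(128.33) = 1563667.01 mm³
ΣAȳ = (18000.00)(75.00) + (5654.87)(175.46) + (1125.00)(30.00) = 2375980.02 mm³
x̄ = 1563667.01 / 24779.87 = 63.10 mm
ȳ = 2375980.02 / 24779.87 = 95.88 mm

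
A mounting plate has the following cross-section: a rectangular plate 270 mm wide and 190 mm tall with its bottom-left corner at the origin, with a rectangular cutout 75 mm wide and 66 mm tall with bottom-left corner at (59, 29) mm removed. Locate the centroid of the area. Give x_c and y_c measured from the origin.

plate: A = 270 × 190 = 51300.00, centroid at (135.00, 95.00).
hole: A = −(75 × 66) = -4950.00, centroid at (96.50, 62.00).
ΣA = 46350.00 mm²
ΣAx_c = (51300.00)(135.00) + (-4950.00)(96.50) = 6447825.00 mm³
ΣAy_c = (51300.00)(95.00) + (-4950.00)(62.00) = 4566600.00 mm³
x_c = 6447825.00 / 46350.00 = 139.11 mm
y_c = 4566600.00 / 46350.00 = 98.52 mm

x_c = 139.11 mm, y_c = 98.52 mm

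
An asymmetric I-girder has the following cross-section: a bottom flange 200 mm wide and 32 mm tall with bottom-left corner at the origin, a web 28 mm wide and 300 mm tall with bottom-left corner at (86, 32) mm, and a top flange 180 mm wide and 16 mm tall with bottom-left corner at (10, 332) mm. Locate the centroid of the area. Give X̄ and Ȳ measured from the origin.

bottom flange: A = 200 × 32 = 6400.00, centroid at (100.00, 16.00).
web: A = 28 × 300 = 8400.00, centroid at (100.00, 182.00).
top flange: A = 180 × 16 = 2880.00, centroid at (100.00, 340.00).
ΣA = 17680.00 mm², ΣAX̄ = 1768000.00 mm³, ΣAȲ = 2610400.00 mm³.
X̄ = 1768000.00/17680.00 = 100.00 mm; Ȳ = 2610400.00/17680.00 = 147.65 mm.

X̄ = 100.00 mm, Ȳ = 147.65 mm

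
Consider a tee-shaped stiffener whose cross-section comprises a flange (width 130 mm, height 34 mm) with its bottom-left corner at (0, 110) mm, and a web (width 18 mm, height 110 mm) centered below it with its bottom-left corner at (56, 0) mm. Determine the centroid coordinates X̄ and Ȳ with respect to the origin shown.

web: A = 18 × 110 = 1980.00, centroid at (65.00, 55.00).
flange: A = 130 × 34 = 4420.00, centroid at (65.00, 127.00).
ΣA = 6400.00 mm², ΣAX̄ = 416000.00 mm³, ΣAȲ = 670240.00 mm³.
X̄ = 416000.00/6400.00 = 65.00 mm; Ȳ = 670240.00/6400.00 = 104.72 mm.

X̄ = 65.00 mm, Ȳ = 104.72 mm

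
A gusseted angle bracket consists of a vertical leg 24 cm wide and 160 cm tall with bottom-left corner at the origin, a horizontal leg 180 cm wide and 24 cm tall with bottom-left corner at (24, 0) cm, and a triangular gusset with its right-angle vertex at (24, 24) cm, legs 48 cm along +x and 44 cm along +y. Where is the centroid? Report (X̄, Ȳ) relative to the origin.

vertical leg: A = 24 × 160 = 3840.00, centroid at (12.00, 80.00).
horizontal leg: A = 180 × 24 = 4320.00, centroid at (114.00, 12.00).
gusset: A = ½·48·44 = 1056.00, centroid at (40.00, 38.67).
ΣA = 9216.00 cm², ΣAX̄ = 580800.00 cm³, ΣAȲ = 399872.00 cm³.
X̄ = 580800.00/9216.00 = 63.02 cm; Ȳ = 399872.00/9216.00 = 43.39 cm.

X̄ = 63.02 cm, Ȳ = 43.39 cm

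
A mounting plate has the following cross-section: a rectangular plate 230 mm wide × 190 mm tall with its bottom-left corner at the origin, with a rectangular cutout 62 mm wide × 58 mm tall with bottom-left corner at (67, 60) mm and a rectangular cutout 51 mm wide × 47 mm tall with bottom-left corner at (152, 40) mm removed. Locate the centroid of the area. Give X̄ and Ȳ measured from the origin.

X̄ = 112.65 mm, Ȳ = 97.57 mm

plate: A = 230 × 190 = 43700.00, centroid at (115.00, 95.00).
hole 1: A = −(62 × 58) = -3596.00, centroid at (98.00, 89.00).
hole 2: A = −(51 × 47) = -2397.00, centroid at (177.50, 63.50).
ΣA = 37707.00 mm²
ΣAX̄ = (43700.00)(115.00) + (-3596.00)(98.00) + (-2397.00)(177.50) = 4247624.50 mm³
ΣAȲ = (43700.00)(95.00) + (-3596.00)(89.00) + (-2397.00)(63.50) = 3679246.50 mm³
X̄ = 4247624.50 / 37707.00 = 112.65 mm
Ȳ = 3679246.50 / 37707.00 = 97.57 mm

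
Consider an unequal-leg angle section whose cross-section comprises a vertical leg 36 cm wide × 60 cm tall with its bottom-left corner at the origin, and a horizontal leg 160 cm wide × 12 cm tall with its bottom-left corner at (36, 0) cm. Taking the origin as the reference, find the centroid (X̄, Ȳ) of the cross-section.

Part | A | x̄ᵢ | ȳᵢ | A·x̄ᵢ | A·ȳᵢ
vertical leg | 2160.00 | 18.00 | 30.00 | 38880.00 | 64800.00
horizontal leg | 1920.00 | 116.00 | 6.00 | 222720.00 | 11520.00
Σ | 4080.00 |  |  | 261600.00 | 76320.00
X̄ = 261600.00 / 4080.00 = 64.12 cm
Ȳ = 76320.00 / 4080.00 = 18.71 cm

X̄ = 64.12 cm, Ȳ = 18.71 cm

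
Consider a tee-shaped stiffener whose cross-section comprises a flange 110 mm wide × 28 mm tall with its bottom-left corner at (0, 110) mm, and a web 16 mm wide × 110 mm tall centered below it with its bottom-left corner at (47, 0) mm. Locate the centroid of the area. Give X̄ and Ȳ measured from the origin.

web: A = 16 × 110 = 1760.00, centroid at (55.00, 55.00).
flange: A = 110 × 28 = 3080.00, centroid at (55.00, 124.00).
ΣA = 4840.00 mm²
ΣAX̄ = (1760.00)(55.00) + (3080.00)(55.00) = 266200.00 mm³
ΣAȲ = (1760.00)(55.00) + (3080.00)(124.00) = 478720.00 mm³
X̄ = 266200.00 / 4840.00 = 55.00 mm
Ȳ = 478720.00 / 4840.00 = 98.91 mm

X̄ = 55.00 mm, Ȳ = 98.91 mm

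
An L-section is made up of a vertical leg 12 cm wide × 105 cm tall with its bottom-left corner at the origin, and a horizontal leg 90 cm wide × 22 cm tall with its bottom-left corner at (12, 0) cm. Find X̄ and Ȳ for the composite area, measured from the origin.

X̄ = 37.17 cm, Ȳ = 27.14 cm

Part | A | x̄ᵢ | ȳᵢ | A·x̄ᵢ | A·ȳᵢ
vertical leg | 1260.00 | 6.00 | 52.50 | 7560.00 | 66150.00
horizontal leg | 1980.00 | 57.00 | 11.00 | 112860.00 | 21780.00
Σ | 3240.00 |  |  | 120420.00 | 87930.00
X̄ = 120420.00 / 3240.00 = 37.17 cm
Ȳ = 87930.00 / 3240.00 = 27.14 cm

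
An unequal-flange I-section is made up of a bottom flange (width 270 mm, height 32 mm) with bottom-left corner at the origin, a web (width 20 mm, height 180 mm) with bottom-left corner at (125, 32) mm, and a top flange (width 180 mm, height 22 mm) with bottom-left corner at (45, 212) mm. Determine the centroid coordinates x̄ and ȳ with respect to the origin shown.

x̄ = 135.00 mm, ȳ = 90.16 mm

Part | A | x̄ᵢ | ȳᵢ | A·x̄ᵢ | A·ȳᵢ
bottom flange | 8640.00 | 135.00 | 16.00 | 1166400.00 | 138240.00
web | 3600.00 | 135.00 | 122.00 | 486000.00 | 439200.00
top flange | 3960.00 | 135.00 | 223.00 | 534600.00 | 883080.00
Σ | 16200.00 |  |  | 2187000.00 | 1460520.00
x̄ = 2187000.00 / 16200.00 = 135.00 mm
ȳ = 1460520.00 / 16200.00 = 90.16 mm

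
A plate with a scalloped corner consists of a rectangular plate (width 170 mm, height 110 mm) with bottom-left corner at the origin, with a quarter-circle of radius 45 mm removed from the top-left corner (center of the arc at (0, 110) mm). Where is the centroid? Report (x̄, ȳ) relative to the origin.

plate: A = 170 × 110 = 18700.00, centroid at (85.00, 55.00).
removed quarter-circle: A = −¼π·45² = -1590.43, centroid at (19.10, 90.90).
ΣA = 17109.57 mm²
ΣAx̄ = (18700.00)(85.00) + (-1590.43)(19.10) = 1559125.00 mm³
ΣAȳ = (18700.00)(55.00) + (-1590.43)(90.90) = 883927.56 mm³
x̄ = 1559125.00 / 17109.57 = 91.13 mm
ȳ = 883927.56 / 17109.57 = 51.66 mm

x̄ = 91.13 mm, ȳ = 51.66 mm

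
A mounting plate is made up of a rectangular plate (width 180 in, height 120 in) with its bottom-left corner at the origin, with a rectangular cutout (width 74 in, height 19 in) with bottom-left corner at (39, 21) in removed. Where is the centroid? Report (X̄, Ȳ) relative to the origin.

plate: A = 180 × 120 = 21600.00, centroid at (90.00, 60.00).
hole: A = −(74 × 19) = -1406.00, centroid at (76.00, 30.50).
ΣA = 20194.00 in²
ΣAX̄ = (21600.00)(90.00) + (-1406.00)(76.00) = 1837144.00 in³
ΣAȲ = (21600.00)(60.00) + (-1406.00)(30.50) = 1253117.00 in³
X̄ = 1837144.00 / 20194.00 = 90.97 in
Ȳ = 1253117.00 / 20194.00 = 62.05 in

X̄ = 90.97 in, Ȳ = 62.05 in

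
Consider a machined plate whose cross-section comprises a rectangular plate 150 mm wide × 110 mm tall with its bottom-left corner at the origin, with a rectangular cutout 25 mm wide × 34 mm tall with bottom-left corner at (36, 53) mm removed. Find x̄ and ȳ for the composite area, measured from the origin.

x̄ = 76.44 mm, ȳ = 54.19 mm

plate: A = 150 × 110 = 16500.00, centroid at (75.00, 55.00).
hole: A = −(25 × 34) = -850.00, centroid at (48.50, 70.00).
ΣA = 15650.00 mm²
ΣAx̄ = (16500.00)(75.00) + (-850.00)(48.50) = 1196275.00 mm³
ΣAȳ = (16500.00)(55.00) + (-850.00)(70.00) = 848000.00 mm³
x̄ = 1196275.00 / 15650.00 = 76.44 mm
ȳ = 848000.00 / 15650.00 = 54.19 mm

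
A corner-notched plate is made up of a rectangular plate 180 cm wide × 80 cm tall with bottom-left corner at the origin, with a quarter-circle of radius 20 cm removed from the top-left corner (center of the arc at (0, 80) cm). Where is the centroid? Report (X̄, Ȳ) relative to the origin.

plate: A = 180 × 80 = 14400.00, centroid at (90.00, 40.00).
removed quarter-circle: A = −¼π·20² = -314.16, centroid at (8.49, 71.51).
ΣA = 14085.84 cm², ΣAX̄ = 1293333.33 cm³, ΣAȲ = 553533.93 cm³.
X̄ = 1293333.33/14085.84 = 91.82 cm; Ȳ = 553533.93/14085.84 = 39.30 cm.

X̄ = 91.82 cm, Ȳ = 39.30 cm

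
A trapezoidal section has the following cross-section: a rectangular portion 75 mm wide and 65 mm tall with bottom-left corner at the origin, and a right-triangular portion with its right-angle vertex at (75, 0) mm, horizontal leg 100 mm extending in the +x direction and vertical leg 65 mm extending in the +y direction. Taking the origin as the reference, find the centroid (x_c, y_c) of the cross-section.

x_c = 65.83 mm, y_c = 28.17 mm

rectangular portion: A = 75 × 65 = 4875.00, centroid at (37.50, 32.50).
triangular portion: A = ½·100·65 = 3250.00, centroid at (108.33, 21.67).
ΣA = 8125.00 mm², ΣAx_c = 534895.83 mm³, ΣAy_c = 228854.17 mm³.
x_c = 534895.83/8125.00 = 65.83 mm; y_c = 228854.17/8125.00 = 28.17 mm.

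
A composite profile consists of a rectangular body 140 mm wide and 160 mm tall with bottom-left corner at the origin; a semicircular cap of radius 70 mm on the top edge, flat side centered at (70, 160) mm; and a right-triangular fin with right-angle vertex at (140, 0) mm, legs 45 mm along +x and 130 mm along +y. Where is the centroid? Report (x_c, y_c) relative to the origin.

x_c = 77.53 mm, y_c = 102.32 mm

rectangular body: A = 140 × 160 = 22400.00, centroid at (70.00, 80.00).
semicircular top: A = ½π·70² = 7696.90, centroid at (70.00, 189.71).
triangular fin: A = ½·45·130 = 2925.00, centroid at (155.00, 43.33).
ΣA = 33021.90 mm², ΣAx_c = 2560158.14 mm³, ΣAy_c = 3378920.99 mm³.
x_c = 2560158.14/33021.90 = 77.53 mm; y_c = 3378920.99/33021.90 = 102.32 mm.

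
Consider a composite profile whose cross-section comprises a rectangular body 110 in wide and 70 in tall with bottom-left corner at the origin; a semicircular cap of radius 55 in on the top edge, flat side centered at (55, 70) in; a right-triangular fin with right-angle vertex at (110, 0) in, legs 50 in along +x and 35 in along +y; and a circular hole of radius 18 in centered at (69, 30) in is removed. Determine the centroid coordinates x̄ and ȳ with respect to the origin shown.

rectangular body: A = 110 × 70 = 7700.00, centroid at (55.00, 35.00).
semicircular top: A = ½π·55² = 4751.66, centroid at (55.00, 93.34).
triangular fin: A = ½·50·35 = 875.00, centroid at (126.67, 11.67).
hole: A = −π·18² = -1017.88, centroid at (69.00, 30.00).
ΣA = 12308.78 in², ΣAx̄ = 725441.13 in³, ΣAȳ = 692704.84 in³.
x̄ = 725441.13/12308.78 = 58.94 in; ȳ = 692704.84/12308.78 = 56.28 in.

x̄ = 58.94 in, ȳ = 56.28 in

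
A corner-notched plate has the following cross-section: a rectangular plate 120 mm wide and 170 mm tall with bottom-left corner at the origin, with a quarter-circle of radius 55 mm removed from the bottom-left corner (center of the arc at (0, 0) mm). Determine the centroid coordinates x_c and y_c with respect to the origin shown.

x_c = 64.83 mm, y_c = 93.13 mm

plate: A = 120 × 170 = 20400.00, centroid at (60.00, 85.00).
removed quarter-circle: A = −¼π·55² = -2375.83, centroid at (23.34, 23.34).
ΣA = 18024.17 mm²
ΣAx_c = (20400.00)(60.00) + (-2375.83)(23.34) = 1168541.67 mm³
ΣAy_c = (20400.00)(85.00) + (-2375.83)(23.34) = 1678541.67 mm³
x_c = 1168541.67 / 18024.17 = 64.83 mm
y_c = 1678541.67 / 18024.17 = 93.13 mm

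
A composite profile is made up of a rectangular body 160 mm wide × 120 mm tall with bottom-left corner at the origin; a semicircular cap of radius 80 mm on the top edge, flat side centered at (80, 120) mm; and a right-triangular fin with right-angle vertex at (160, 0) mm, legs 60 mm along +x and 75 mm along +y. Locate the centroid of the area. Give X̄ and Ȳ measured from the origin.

X̄ = 87.14 mm, Ȳ = 87.48 mm

Part | A | x̄ᵢ | ȳᵢ | A·x̄ᵢ | A·ȳᵢ
rectangular body | 19200.00 | 80.00 | 60.00 | 1536000.00 | 1152000.00
semicircular top | 10053.10 | 80.00 | 153.95 | 804247.72 | 1547704.91
triangular fin | 2250.00 | 180.00 | 25.00 | 405000.00 | 56250.00
Σ | 31503.10 |  |  | 2745247.72 | 2755954.91
X̄ = 2745247.72 / 31503.10 = 87.14 mm
Ȳ = 2755954.91 / 31503.10 = 87.48 mm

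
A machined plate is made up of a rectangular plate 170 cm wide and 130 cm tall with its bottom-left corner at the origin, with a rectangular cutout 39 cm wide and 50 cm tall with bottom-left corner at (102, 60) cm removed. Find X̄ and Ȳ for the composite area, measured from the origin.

X̄ = 81.47 cm, Ȳ = 63.06 cm

plate: A = 170 × 130 = 22100.00, centroid at (85.00, 65.00).
hole: A = −(39 × 50) = -1950.00, centroid at (121.50, 85.00).
ΣA = 20150.00 cm²
ΣAX̄ = (22100.00)(85.00) + (-1950.00)(121.50) = 1641575.00 cm³
ΣAȲ = (22100.00)(65.00) + (-1950.00)(85.00) = 1270750.00 cm³
X̄ = 1641575.00 / 20150.00 = 81.47 cm
Ȳ = 1270750.00 / 20150.00 = 63.06 cm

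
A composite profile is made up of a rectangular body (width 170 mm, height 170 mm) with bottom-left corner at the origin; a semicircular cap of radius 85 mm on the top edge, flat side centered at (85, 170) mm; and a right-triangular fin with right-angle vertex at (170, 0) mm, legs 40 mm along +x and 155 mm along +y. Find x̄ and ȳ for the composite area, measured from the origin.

x̄ = 92.03 mm, ȳ = 114.31 mm

Part | A | x̄ᵢ | ȳᵢ | A·x̄ᵢ | A·ȳᵢ
rectangular body | 28900.00 | 85.00 | 85.00 | 2456500.00 | 2456500.00
semicircular top | 11349.00 | 85.00 | 206.08 | 964665.29 | 2338747.26
triangular fin | 3100.00 | 183.33 | 51.67 | 568333.33 | 160166.67
Σ | 43349.00 |  |  | 3989498.63 | 4955413.92
x̄ = 3989498.63 / 43349.00 = 92.03 mm
ȳ = 4955413.92 / 43349.00 = 114.31 mm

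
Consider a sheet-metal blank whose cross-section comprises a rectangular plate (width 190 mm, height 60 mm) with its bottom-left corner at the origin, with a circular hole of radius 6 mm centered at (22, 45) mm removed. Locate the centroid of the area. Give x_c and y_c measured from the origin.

Part | A | x̄ᵢ | ȳᵢ | A·x̄ᵢ | A·ȳᵢ
plate | 11400.00 | 95.00 | 30.00 | 1083000.00 | 342000.00
hole | -113.10 | 22.00 | 45.00 | -2488.14 | -5089.38
Σ | 11286.90 |  |  | 1080511.86 | 336910.62
x_c = 1080511.86 / 11286.90 = 95.73 mm
y_c = 336910.62 / 11286.90 = 29.85 mm

x_c = 95.73 mm, y_c = 29.85 mm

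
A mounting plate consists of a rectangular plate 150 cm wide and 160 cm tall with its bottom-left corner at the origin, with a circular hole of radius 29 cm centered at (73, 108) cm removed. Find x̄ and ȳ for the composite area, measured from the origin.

Part | A | x̄ᵢ | ȳᵢ | A·x̄ᵢ | A·ȳᵢ
plate | 24000.00 | 75.00 | 80.00 | 1800000.00 | 1920000.00
hole | -2642.08 | 73.00 | 108.00 | -192871.80 | -285344.58
Σ | 21357.92 |  |  | 1607128.20 | 1634655.42
x̄ = 1607128.20 / 21357.92 = 75.25 cm
ȳ = 1634655.42 / 21357.92 = 76.54 cm

x̄ = 75.25 cm, ȳ = 76.54 cm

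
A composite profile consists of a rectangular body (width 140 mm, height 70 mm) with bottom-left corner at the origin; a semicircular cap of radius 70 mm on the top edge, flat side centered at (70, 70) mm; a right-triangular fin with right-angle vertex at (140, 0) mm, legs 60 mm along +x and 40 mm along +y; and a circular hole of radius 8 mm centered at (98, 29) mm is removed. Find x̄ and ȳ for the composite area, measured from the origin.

rectangular body: A = 140 × 70 = 9800.00, centroid at (70.00, 35.00).
semicircular top: A = ½π·70² = 7696.90, centroid at (70.00, 99.71).
triangular fin: A = ½·60·40 = 1200.00, centroid at (160.00, 13.33).
hole: A = −π·8² = -201.06, centroid at (98.00, 29.00).
ΣA = 18495.84 mm², ΣAx̄ = 1397079.07 mm³, ΣAȳ = 1120619.01 mm³.
x̄ = 1397079.07/18495.84 = 75.53 mm; ȳ = 1120619.01/18495.84 = 60.59 mm.

x̄ = 75.53 mm, ȳ = 60.59 mm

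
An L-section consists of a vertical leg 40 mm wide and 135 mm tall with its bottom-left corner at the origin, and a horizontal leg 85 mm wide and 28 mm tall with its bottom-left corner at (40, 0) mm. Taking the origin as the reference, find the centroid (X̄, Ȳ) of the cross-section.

Part | A | x̄ᵢ | ȳᵢ | A·x̄ᵢ | A·ȳᵢ
vertical leg | 5400.00 | 20.00 | 67.50 | 108000.00 | 364500.00
horizontal leg | 2380.00 | 82.50 | 14.00 | 196350.00 | 33320.00
Σ | 7780.00 |  |  | 304350.00 | 397820.00
X̄ = 304350.00 / 7780.00 = 39.12 mm
Ȳ = 397820.00 / 7780.00 = 51.13 mm

X̄ = 39.12 mm, Ȳ = 51.13 mm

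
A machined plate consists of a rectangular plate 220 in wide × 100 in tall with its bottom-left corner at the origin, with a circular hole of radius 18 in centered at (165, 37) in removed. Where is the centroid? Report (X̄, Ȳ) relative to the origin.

X̄ = 107.33 in, Ȳ = 50.63 in

plate: A = 220 × 100 = 22000.00, centroid at (110.00, 50.00).
hole: A = −π·18² = -1017.88, centroid at (165.00, 37.00).
ΣA = 20982.12 in²
ΣAX̄ = (22000.00)(110.00) + (-1017.88)(165.00) = 2252050.46 in³
ΣAȲ = (22000.00)(50.00) + (-1017.88)(37.00) = 1062338.59 in³
X̄ = 2252050.46 / 20982.12 = 107.33 in
Ȳ = 1062338.59 / 20982.12 = 50.63 in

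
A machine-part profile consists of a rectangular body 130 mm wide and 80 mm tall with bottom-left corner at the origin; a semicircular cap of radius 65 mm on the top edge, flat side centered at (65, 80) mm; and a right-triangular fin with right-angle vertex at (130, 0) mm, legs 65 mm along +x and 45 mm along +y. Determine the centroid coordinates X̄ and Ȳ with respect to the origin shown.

rectangular body: A = 130 × 80 = 10400.00, centroid at (65.00, 40.00).
semicircular top: A = ½π·65² = 6636.61, centroid at (65.00, 107.59).
triangular fin: A = ½·65·45 = 1462.50, centroid at (151.67, 15.00).
ΣA = 18499.11 mm²
ΣAX̄ = (10400.00)(65.00) + (6636.61)(65.00) + (1462.50)(151.67) = 1329192.44 mm³
ΣAȲ = (10400.00)(40.00) + (6636.61)(107.59) + (1462.50)(15.00) = 1151949.99 mm³
X̄ = 1329192.44 / 18499.11 = 71.85 mm
Ȳ = 1151949.99 / 18499.11 = 62.27 mm

X̄ = 71.85 mm, Ȳ = 62.27 mm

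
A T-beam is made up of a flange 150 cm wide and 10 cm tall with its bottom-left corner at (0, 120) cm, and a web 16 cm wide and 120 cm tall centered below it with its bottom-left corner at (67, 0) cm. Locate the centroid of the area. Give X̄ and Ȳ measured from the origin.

web: A = 16 × 120 = 1920.00, centroid at (75.00, 60.00).
flange: A = 150 × 10 = 1500.00, centroid at (75.00, 125.00).
ΣA = 3420.00 cm², ΣAX̄ = 256500.00 cm³, ΣAȲ = 302700.00 cm³.
X̄ = 256500.00/3420.00 = 75.00 cm; Ȳ = 302700.00/3420.00 = 88.51 cm.

X̄ = 75.00 cm, Ȳ = 88.51 cm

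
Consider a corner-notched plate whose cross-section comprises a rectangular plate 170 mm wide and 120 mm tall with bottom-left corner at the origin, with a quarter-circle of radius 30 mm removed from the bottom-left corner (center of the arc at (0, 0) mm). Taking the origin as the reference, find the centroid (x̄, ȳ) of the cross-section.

plate: A = 170 × 120 = 20400.00, centroid at (85.00, 60.00).
removed quarter-circle: A = −¼π·30² = -706.86, centroid at (12.73, 12.73).
ΣA = 19693.14 mm²
ΣAx̄ = (20400.00)(85.00) + (-706.86)(12.73) = 1725000.00 mm³
ΣAȳ = (20400.00)(60.00) + (-706.86)(12.73) = 1215000.00 mm³
x̄ = 1725000.00 / 19693.14 = 87.59 mm
ȳ = 1215000.00 / 19693.14 = 61.70 mm

x̄ = 87.59 mm, ȳ = 61.70 mm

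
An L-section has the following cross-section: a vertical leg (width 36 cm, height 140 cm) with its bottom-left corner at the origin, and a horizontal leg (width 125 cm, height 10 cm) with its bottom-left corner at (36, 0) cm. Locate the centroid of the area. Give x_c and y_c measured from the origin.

x_c = 34.00 cm, y_c = 57.08 cm

vertical leg: A = 36 × 140 = 5040.00, centroid at (18.00, 70.00).
horizontal leg: A = 125 × 10 = 1250.00, centroid at (98.50, 5.00).
ΣA = 6290.00 cm², ΣAx_c = 213845.00 cm³, ΣAy_c = 359050.00 cm³.
x_c = 213845.00/6290.00 = 34.00 cm; y_c = 359050.00/6290.00 = 57.08 cm.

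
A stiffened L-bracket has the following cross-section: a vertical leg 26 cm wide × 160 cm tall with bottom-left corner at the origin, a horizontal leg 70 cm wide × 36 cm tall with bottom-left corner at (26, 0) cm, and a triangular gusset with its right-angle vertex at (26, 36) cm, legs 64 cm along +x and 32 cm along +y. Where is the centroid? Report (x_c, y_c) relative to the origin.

x_c = 33.26 cm, y_c = 55.29 cm

Part | A | x̄ᵢ | ȳᵢ | A·x̄ᵢ | A·ȳᵢ
vertical leg | 4160.00 | 13.00 | 80.00 | 54080.00 | 332800.00
horizontal leg | 2520.00 | 61.00 | 18.00 | 153720.00 | 45360.00
gusset | 1024.00 | 47.33 | 46.67 | 48469.33 | 47786.67
Σ | 7704.00 |  |  | 256269.33 | 425946.67
x_c = 256269.33 / 7704.00 = 33.26 cm
y_c = 425946.67 / 7704.00 = 55.29 cm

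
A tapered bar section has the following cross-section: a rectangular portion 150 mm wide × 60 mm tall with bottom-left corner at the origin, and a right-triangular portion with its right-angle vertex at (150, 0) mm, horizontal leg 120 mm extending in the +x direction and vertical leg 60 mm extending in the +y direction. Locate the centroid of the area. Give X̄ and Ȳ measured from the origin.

X̄ = 107.86 mm, Ȳ = 27.14 mm

Part | A | x̄ᵢ | ȳᵢ | A·x̄ᵢ | A·ȳᵢ
rectangular portion | 9000.00 | 75.00 | 30.00 | 675000.00 | 270000.00
triangular portion | 3600.00 | 190.00 | 20.00 | 684000.00 | 72000.00
Σ | 12600.00 |  |  | 1359000.00 | 342000.00
X̄ = 1359000.00 / 12600.00 = 107.86 mm
Ȳ = 342000.00 / 12600.00 = 27.14 mm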